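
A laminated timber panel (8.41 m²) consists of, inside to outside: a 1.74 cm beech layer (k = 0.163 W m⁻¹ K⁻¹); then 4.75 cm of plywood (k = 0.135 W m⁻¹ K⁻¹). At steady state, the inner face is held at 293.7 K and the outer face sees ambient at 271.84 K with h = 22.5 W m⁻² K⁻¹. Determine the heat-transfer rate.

Q = 365 W

Series thermal resistances, inner to outer:
  R_beech = L/(kA) = 0.0174/(0.163·8.41) = 0.01269 K/W
  R_plywood = L/(kA) = 0.0475/(0.135·8.41) = 0.04184 K/W
  R_conv,out = 1/(hA) = 1/(22.5·8.41) = 0.005285 K/W
ΣR = 0.01269 + 0.04184 + 0.005285 = 0.05982 K/W
Q = ΔT/ΣR = (293.7 K − 271.84 K)/0.05982 = 365 W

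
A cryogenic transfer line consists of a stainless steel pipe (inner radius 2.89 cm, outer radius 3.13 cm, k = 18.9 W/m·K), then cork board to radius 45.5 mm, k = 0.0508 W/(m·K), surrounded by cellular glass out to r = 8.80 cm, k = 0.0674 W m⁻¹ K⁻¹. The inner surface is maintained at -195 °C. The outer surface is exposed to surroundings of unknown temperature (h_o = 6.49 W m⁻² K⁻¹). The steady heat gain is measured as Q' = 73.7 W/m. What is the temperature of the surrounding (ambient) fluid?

Series resistances:
  R'_stainless steel = ln(0.0313/0.0289)/(2πk) = 0.07978/(2π·18.9) = 6.718×10^-4 m·K/W
  R'_cork board = ln(0.0455/0.0313)/(2πk) = 0.3741/(2π·0.0508) = 1.172 m·K/W
  R'_cellular glass = ln(0.0880/0.0455)/(2πk) = 0.6596/(2π·0.0674) = 1.558 m·K/W
  R'_conv,out = 1/(2πr h) = 1/(2π·0.0880·6.49) = 0.2787 m·K/W
ΣR = 3.009 m·K/W
ΔT = Q'·ΣR = 73.7 × 3.009 = 221.8 K
Heat flows inward, so T_out = T_in + ΔT = -195 + 221.8 = 26.8 °C

T_out = 26.8 °C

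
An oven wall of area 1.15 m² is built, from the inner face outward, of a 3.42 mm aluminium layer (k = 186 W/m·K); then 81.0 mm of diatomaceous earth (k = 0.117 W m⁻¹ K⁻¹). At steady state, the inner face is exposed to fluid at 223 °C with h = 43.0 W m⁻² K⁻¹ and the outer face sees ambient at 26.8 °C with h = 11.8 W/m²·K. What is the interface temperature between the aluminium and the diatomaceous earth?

Treat each layer as a resistance in series:
  R_conv,in = 1/(hA) = 1/(43.0·1.15) = 0.02022 K/W
  R_aluminium = L/(kA) = 0.00342/(186·1.15) = 1.599×10^-5 K/W
  R_diatomaceous earth = L/(kA) = 0.0810/(0.117·1.15) = 0.6020 K/W
  R_conv,out = 1/(hA) = 1/(11.8·1.15) = 0.07369 K/W
ΣR = 0.02022 + 1.599×10^-5 + 0.6020 + 0.07369 = 0.6959 K/W
Q = ΔT/ΣR = (223 °C − 26.8 °C)/0.6959 = 281.9 W
From the inner boundary to the aluminium/diatomaceous earth interface, ΣR_partial = 0.02024 K/W.
T_interface = T_in − Q·ΣR_partial = 223 °C − (281.9)(0.02024) = 217 °C

T = 217 °C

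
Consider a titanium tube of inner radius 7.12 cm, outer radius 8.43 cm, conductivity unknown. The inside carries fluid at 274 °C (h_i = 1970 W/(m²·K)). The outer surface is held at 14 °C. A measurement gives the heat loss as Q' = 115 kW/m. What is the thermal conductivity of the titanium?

k = 23.9 W/m·K

ΣR = ΔT/Q' = |274 − 14|/1.15×10^5 = 0.002261 m·K/W
Known resistances:
  R'_conv,in = 1/(2πr h) = 1/(2π·0.0712·1970) = 0.001135 m·K/W
R_titanium = ΣR − ΣR_known = 0.002261 − 0.001135 = 0.001126 m·K/W
ln(r₂/r₁)/(2πk) = 0.001126 ⇒ k = 0.1689/(2π·0.001126) = 23.9 W/m·K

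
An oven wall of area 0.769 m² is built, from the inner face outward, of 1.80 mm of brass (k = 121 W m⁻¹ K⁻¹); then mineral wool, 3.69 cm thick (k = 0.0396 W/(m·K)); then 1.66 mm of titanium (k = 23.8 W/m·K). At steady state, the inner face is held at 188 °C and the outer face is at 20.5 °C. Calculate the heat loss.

Q = 138 W

Series thermal resistances, inner to outer:
  R_brass = L/(kA) = 0.00180/(121·0.769) = 1.934×10^-5 K/W
  R_mineral wool = L/(kA) = 0.0369/(0.0396·0.769) = 1.212 K/W
  R_titanium = L/(kA) = 0.00166/(23.8·0.769) = 9.070×10^-5 K/W
ΣR = 1.934×10^-5 + 1.212 + 9.070×10^-5 = 1.212 K/W
Q = ΔT/ΣR = (188 °C − 20.5 °C)/1.212 = 138 W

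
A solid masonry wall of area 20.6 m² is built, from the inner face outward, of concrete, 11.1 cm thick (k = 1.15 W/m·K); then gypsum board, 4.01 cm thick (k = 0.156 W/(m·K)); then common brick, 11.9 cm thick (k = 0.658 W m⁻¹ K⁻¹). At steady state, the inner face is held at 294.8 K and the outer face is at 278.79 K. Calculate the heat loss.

Resistance network (inner→outer):
  R_concrete = L/(kA) = 0.111/(1.15·20.6) = 0.004686 K/W
  R_gypsum board = L/(kA) = 0.0401/(0.156·20.6) = 0.01248 K/W
  R_common brick = L/(kA) = 0.119/(0.658·20.6) = 0.008779 K/W
ΣR = 0.004686 + 0.01248 + 0.008779 = 0.02594 K/W
Q = ΔT/ΣR = (294.8 K − 278.79 K)/0.02594 = 617 W

Q = 617 W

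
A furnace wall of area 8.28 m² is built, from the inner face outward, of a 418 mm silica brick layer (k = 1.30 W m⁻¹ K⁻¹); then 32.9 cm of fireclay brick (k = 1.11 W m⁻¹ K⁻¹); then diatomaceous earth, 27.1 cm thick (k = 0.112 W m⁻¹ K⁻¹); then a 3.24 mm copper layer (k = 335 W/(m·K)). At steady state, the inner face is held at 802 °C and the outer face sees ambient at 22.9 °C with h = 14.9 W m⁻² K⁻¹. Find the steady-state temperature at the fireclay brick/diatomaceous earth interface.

Resistance network (inner→outer):
  R_silica brick = L/(kA) = 0.418/(1.30·8.28) = 0.03883 K/W
  R_fireclay brick = L/(kA) = 0.329/(1.11·8.28) = 0.03580 K/W
  R_diatomaceous earth = L/(kA) = 0.271/(0.112·8.28) = 0.2922 K/W
  R_copper = L/(kA) = 0.00324/(335·8.28) = 1.168×10^-6 K/W
  R_conv,out = 1/(hA) = 1/(14.9·8.28) = 0.008106 K/W
ΣR = 0.03883 + 0.03580 + 0.2922 + 1.168×10^-6 + 0.008106 = 0.3749 K/W
Q = ΔT/ΣR = (802 °C − 22.9 °C)/0.3749 = 2078 W
From the inner boundary to the fireclay brick/diatomaceous earth interface, ΣR_partial = 0.07463 K/W.
T_interface = T_in − Q·ΣR_partial = 802 °C − (2078)(0.07463) = 647 °C

T = 647 °C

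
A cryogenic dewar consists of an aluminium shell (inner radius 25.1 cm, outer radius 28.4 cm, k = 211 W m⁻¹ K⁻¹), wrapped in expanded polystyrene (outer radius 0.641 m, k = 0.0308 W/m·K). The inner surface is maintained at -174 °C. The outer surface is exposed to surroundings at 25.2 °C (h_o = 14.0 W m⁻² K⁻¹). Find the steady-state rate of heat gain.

Resistance network (inner→outer):
  R_aluminium = (1/0.251 − 1/0.284)/(4πk) = 0.4629/(4π·211) = 1.746×10^-4 K/W
  R_expanded polystyrene = (1/0.284 − 1/0.641)/(4πk) = 1.961/(4π·0.0308) = 5.067 K/W
  R_conv,out = 1/(4πr²h) = 1/(4π·0.641²·14.0) = 0.01383 K/W
ΣR = 1.746×10^-4 + 5.067 + 0.01383 = 5.081 K/W
Q = ΔT/ΣR = (-174 °C − 25.2 °C)/5.081 = -39.2 W
(Negative Q ⇒ heat flows inward; heat gain = 39.2 W.)

Q = 39.2 W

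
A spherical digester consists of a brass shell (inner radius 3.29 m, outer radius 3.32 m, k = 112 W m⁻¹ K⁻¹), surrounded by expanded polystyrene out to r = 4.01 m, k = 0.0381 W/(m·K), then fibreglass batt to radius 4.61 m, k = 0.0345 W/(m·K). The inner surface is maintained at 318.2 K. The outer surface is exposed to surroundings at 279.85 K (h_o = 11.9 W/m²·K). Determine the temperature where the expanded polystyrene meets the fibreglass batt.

Treat each layer as a resistance in series:
  R_brass = (1/3.29 − 1/3.32)/(4πk) = 0.002747/(4π·112) = 1.951×10^-6 K/W
  R_expanded polystyrene = (1/3.32 − 1/4.01)/(4πk) = 0.05183/(4π·0.0381) = 0.1083 K/W
  R_fibreglass batt = (1/4.01 − 1/4.61)/(4πk) = 0.03246/(4π·0.0345) = 0.07486 K/W
  R_conv,out = 1/(4πr²h) = 1/(4π·4.61²·11.9) = 3.147×10^-4 K/W
ΣR = 1.951×10^-6 + 0.1083 + 0.07486 + 3.147×10^-4 = 0.1835 K/W
Q = ΔT/ΣR = (318.2 K − 279.85 K)/0.1835 = 209.0 W
From the inner boundary to the expanded polystyrene/fibreglass batt interface, ΣR_partial = 0.1083 K/W.
T_interface = T_in − Q·ΣR_partial = 318.2 K − (209.0)(0.1083) = 295.6 K

T = 295.6 K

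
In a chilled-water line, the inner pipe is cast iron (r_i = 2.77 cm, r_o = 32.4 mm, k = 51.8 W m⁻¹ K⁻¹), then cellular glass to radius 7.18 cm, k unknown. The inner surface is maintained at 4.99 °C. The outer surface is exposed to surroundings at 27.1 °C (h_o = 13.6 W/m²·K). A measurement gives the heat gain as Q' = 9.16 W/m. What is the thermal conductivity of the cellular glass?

ΣR = ΔT/Q' = |4.99 − 27.1|/9.16 = 2.414 m·K/W
Known resistances:
  R'_cast iron = ln(0.0324/0.0277)/(2πk) = 0.1567/(2π·51.8) = 4.815×10^-4 m·K/W
  R'_conv,out = 1/(2πr h) = 1/(2π·0.0718·13.6) = 0.1630 m·K/W
R_cellular glass = ΣR − ΣR_known = 2.414 − 0.1635 = 2.251 m·K/W
ln(r₂/r₁)/(2πk) = 2.251 ⇒ k = 0.7957/(2π·2.251) = 0.0563 W/m·K

k = 0.0563 W/m·K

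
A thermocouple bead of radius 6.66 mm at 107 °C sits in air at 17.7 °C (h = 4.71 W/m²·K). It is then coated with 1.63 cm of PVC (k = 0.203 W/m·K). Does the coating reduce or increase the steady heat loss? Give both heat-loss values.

Critical radius for a sphere: r_cr = 2k/h = 0.0862 m = 8.62 cm.
Outer radius after coating: r₂ = 0.00666 + 0.0163 = 0.02296 m.
Since r₁ < r_cr and r₂ ≤ r_cr, the coating moves toward the maximum at r_cr — heat loss rises.
Bare: R = 1/(4πr₁²h) = 380.9 K/W; Q = 89.3/380.9 = 0.234 W.
Coated: R = R_cond + R_conv = 73.84 K/W; Q = 89.3/73.84 = 1.21 W.

increases: 0.234 → 1.21 W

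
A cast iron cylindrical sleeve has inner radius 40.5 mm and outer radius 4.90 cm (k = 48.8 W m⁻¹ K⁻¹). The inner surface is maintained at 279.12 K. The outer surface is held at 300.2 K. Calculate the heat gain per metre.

Q' = 2πk·ΔT/ln(r₂/r₁) = 2π × 48.8 × 21.08 / ln(0.0490/0.0405) = 33900 W/m

Q' = 33.9 kW/m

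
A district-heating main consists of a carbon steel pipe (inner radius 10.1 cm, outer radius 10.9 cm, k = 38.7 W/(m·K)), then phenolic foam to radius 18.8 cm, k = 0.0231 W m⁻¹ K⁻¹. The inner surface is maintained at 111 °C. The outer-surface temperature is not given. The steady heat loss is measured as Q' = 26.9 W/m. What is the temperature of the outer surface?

Sum the resistances:
  R'_carbon steel = ln(0.109/0.101)/(2πk) = 0.07623/(2π·38.7) = 3.135×10^-4 m·K/W
  R'_phenolic foam = ln(0.188/0.109)/(2πk) = 0.5451/(2π·0.0231) = 3.756 m·K/W
ΣR = 3.756 m·K/W
ΔT = Q'·ΣR = 26.9 × 3.756 = 101.0 K
Heat flows outward, so T_out = T_in − ΔT = 111 − 101.0 = 10.0 °C

T_out = 10.0 °C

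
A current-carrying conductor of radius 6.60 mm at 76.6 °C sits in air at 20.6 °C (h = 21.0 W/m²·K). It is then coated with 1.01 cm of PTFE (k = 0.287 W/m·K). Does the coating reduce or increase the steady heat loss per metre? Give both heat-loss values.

increases: 48.8 → 57.8 W/m

Critical radius for a cylinder: r_cr = k/h = 0.0137 m = 1.37 cm.
Outer radius after coating: r₂ = 0.00660 + 0.0101 = 0.01670 m.
r₁ < r_cr < r₂: heat loss rises to a maximum at r_cr then falls. Whether the coating helps depends on whether Q(r₂) has dropped back below Q(r₁).
Bare: R = 1/(2πr₁h) = 1.148 m·K/W; Q = 56/1.148 = 48.8 W/m.
Coated: R = R_cond + R_conv = 0.9686 m·K/W; Q = 56/0.9686 = 57.8 W/m.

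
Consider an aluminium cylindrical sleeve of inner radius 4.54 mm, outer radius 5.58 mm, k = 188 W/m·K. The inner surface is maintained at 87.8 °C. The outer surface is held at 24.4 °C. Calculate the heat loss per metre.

Q' = 3.63×10^5 W/m

Q' = 2πk·ΔT/ln(r₂/r₁) = 2π × 188 × 63.4 / ln(0.00558/0.00454) = 3.63×10^5 W/m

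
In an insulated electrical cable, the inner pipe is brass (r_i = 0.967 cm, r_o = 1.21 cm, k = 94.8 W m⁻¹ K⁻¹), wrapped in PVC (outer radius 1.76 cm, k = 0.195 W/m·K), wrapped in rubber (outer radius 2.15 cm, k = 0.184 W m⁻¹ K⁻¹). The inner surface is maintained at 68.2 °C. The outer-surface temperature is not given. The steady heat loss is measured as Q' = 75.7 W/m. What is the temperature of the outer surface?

Series resistances:
  R'_brass = ln(0.0121/0.00967)/(2πk) = 0.2242/(2π·94.8) = 3.764×10^-4 m·K/W
  R'_PVC = ln(0.0176/0.0121)/(2πk) = 0.3747/(2π·0.195) = 0.3058 m·K/W
  R'_rubber = ln(0.0215/0.0176)/(2πk) = 0.2002/(2π·0.184) = 0.1731 m·K/W
ΣR = 0.4793 m·K/W
ΔT = Q'·ΣR = 75.7 × 0.4793 = 36.28 K
Heat flows outward, so T_out = T_in − ΔT = 68.2 − 36.28 = 31.9 °C

T_out = 31.9 °C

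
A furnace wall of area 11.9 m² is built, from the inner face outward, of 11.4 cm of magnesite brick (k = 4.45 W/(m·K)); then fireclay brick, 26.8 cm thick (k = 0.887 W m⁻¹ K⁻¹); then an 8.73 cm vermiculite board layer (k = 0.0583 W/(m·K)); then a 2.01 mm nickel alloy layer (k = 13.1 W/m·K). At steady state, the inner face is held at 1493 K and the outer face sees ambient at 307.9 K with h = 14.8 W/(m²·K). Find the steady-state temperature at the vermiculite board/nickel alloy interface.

T = 350 K

Series thermal resistances, inner to outer:
  R_magnesite brick = L/(kA) = 0.114/(4.45·11.9) = 0.002153 K/W
  R_fireclay brick = L/(kA) = 0.268/(0.887·11.9) = 0.02539 K/W
  R_vermiculite board = L/(kA) = 0.0873/(0.0583·11.9) = 0.1258 K/W
  R_nickel alloy = L/(kA) = 0.00201/(13.1·11.9) = 1.289×10^-5 K/W
  R_conv,out = 1/(hA) = 1/(14.8·11.9) = 0.005678 K/W
ΣR = 0.002153 + 0.02539 + 0.1258 + 1.289×10^-5 + 0.005678 = 0.1590 K/W
Q = ΔT/ΣR = (1493 K − 307.9 K)/0.1590 = 7453 W
From the inner boundary to the vermiculite board/nickel alloy interface, ΣR_partial = 0.1533 K/W.
T_interface = T_in − Q·ΣR_partial = 1493 K − (7453)(0.1533) = 350 K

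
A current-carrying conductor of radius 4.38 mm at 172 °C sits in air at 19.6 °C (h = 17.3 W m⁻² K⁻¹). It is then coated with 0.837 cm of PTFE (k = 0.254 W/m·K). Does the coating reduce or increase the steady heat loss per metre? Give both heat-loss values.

Critical radius for a cylinder: r_cr = k/h = 0.0147 m = 1.47 cm.
Outer radius after coating: r₂ = 0.00438 + 0.00837 = 0.01275 m.
Since r₁ < r_cr and r₂ ≤ r_cr, the coating moves toward the maximum at r_cr — heat loss rises.
Bare: R = 1/(2πr₁h) = 2.100 m·K/W; Q = 152.4/2.100 = 72.6 W/m.
Coated: R = R_cond + R_conv = 1.391 m·K/W; Q = 152.4/1.391 = 110 W/m.

increases: 72.6 → 110 W/m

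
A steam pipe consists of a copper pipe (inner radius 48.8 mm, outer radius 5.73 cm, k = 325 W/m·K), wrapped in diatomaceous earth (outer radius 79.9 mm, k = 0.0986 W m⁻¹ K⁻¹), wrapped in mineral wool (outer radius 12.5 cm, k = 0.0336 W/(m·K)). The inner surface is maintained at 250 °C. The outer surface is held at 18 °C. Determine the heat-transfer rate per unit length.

Q' = 87.3 W/m

Series thermal resistances, inner to outer:
  R'_copper = ln(0.0573/0.0488)/(2πk) = 0.1606/(2π·325) = 7.863×10^-5 m·K/W
  R'_diatomaceous earth = ln(0.0799/0.0573)/(2πk) = 0.3325/(2π·0.0986) = 0.5367 m·K/W
  R'_mineral wool = ln(0.125/0.0799)/(2πk) = 0.4475/(2π·0.0336) = 2.120 m·K/W
ΣR = 7.863×10^-5 + 0.5367 + 2.120 = 2.657 m·K/W
Q' = ΔT/ΣR = (250 °C − 18 °C)/2.657 = 87.3 W/m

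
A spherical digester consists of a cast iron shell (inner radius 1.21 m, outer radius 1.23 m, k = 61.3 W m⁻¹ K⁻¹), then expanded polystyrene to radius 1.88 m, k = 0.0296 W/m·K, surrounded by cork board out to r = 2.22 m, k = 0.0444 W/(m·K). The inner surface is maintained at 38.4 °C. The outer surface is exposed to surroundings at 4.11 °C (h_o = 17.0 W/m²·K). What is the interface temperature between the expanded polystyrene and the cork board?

T = 9.69 °C

Series thermal resistances, inner to outer:
  R_cast iron = (1/1.21 − 1/1.23)/(4πk) = 0.01344/(4π·61.3) = 1.744×10^-5 K/W
  R_expanded polystyrene = (1/1.23 − 1/1.88)/(4πk) = 0.2811/(4π·0.0296) = 0.7557 K/W
  R_cork board = (1/1.88 − 1/2.22)/(4πk) = 0.08146/(4π·0.0444) = 0.1460 K/W
  R_conv,out = 1/(4πr²h) = 1/(4π·2.22²·17.0) = 9.498×10^-4 K/W
ΣR = 1.744×10^-5 + 0.7557 + 0.1460 + 9.498×10^-4 = 0.9027 K/W
Q = ΔT/ΣR = (38.4 °C − 4.11 °C)/0.9027 = 37.99 W
From the inner boundary to the expanded polystyrene/cork board interface, ΣR_partial = 0.7557 K/W.
T_interface = T_in − Q·ΣR_partial = 38.4 °C − (37.99)(0.7557) = 9.69 °C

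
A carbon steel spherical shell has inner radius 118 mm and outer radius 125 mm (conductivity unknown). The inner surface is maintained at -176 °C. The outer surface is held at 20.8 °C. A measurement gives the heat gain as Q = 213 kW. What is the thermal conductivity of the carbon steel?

ΣR = ΔT/Q = |-176 − 20.8|/2.13×10^5 = 9.239×10^-4 K/W
(1/r₁−1/r₂)/(4πk) = 9.239×10^-4 ⇒ k = 0.4746/(4π·9.239×10^-4) = 40.9 W/m·K

k = 40.9 W/m·K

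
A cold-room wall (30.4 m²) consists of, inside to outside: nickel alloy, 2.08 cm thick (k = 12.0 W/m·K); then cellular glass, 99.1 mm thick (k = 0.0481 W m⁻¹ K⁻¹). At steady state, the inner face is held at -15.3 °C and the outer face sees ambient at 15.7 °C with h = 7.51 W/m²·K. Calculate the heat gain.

Resistance network (inner→outer):
  R_nickel alloy = L/(kA) = 0.0208/(12.0·30.4) = 5.702×10^-5 K/W
  R_cellular glass = L/(kA) = 0.0991/(0.0481·30.4) = 0.06777 K/W
  R_conv,out = 1/(hA) = 1/(7.51·30.4) = 0.004380 K/W
ΣR = 5.702×10^-5 + 0.06777 + 0.004380 = 0.07221 K/W
Q = ΔT/ΣR = (-15.3 °C − 15.7 °C)/0.07221 = -429 W
(Negative Q ⇒ heat flows inward; heat gain = 429 W.)

Q = 429 W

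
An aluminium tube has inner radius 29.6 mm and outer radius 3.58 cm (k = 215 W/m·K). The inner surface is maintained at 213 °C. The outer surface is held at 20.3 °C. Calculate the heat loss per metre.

Q' = 2πk·ΔT/ln(r₂/r₁) = 2π × 215 × 192.7 / ln(0.0358/0.0296) = 1.37×10^6 W/m

Q' = 1370 kW/m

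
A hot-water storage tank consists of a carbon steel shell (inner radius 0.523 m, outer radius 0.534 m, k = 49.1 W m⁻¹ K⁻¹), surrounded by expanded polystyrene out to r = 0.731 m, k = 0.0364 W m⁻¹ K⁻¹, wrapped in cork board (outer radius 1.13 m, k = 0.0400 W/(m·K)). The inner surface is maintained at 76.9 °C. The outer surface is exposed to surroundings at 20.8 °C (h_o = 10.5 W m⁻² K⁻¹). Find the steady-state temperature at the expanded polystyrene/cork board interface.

Treat each layer as a resistance in series:
  R_carbon steel = (1/0.523 − 1/0.534)/(4πk) = 0.03939/(4π·49.1) = 6.383×10^-5 K/W
  R_expanded polystyrene = (1/0.534 − 1/0.731)/(4πk) = 0.5047/(4π·0.0364) = 1.103 K/W
  R_cork board = (1/0.731 − 1/1.13)/(4πk) = 0.4830/(4π·0.0400) = 0.9610 K/W
  R_conv,out = 1/(4πr²h) = 1/(4π·1.13²·10.5) = 0.005935 K/W
ΣR = 6.383×10^-5 + 1.103 + 0.9610 + 0.005935 = 2.070 K/W
Q = ΔT/ΣR = (76.9 °C − 20.8 °C)/2.070 = 27.10 W
From the inner boundary to the expanded polystyrene/cork board interface, ΣR_partial = 1.103 K/W.
T_interface = T_in − Q·ΣR_partial = 76.9 °C − (27.10)(1.103) = 47.0 °C

T = 47.0 °C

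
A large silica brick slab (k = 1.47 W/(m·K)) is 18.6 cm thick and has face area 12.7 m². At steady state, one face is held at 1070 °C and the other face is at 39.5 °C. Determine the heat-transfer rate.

Q = kA·ΔT/L = 1.47 × 12.7 × |1070 °C − 39.5 °C| / 0.186 = 1.03×10^5 W

Q = 1.03×10^5 W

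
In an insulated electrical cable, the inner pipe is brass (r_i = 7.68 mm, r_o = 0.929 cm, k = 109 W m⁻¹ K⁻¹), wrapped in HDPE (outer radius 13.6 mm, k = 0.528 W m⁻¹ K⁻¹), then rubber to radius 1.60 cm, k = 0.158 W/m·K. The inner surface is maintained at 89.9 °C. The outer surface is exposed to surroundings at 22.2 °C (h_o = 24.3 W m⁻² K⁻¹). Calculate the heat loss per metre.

Q' = 98.4 W/m

Resistance network (inner→outer):
  R'_brass = ln(0.00929/0.00768)/(2πk) = 0.1903/(2π·109) = 2.779×10^-4 m·K/W
  R'_HDPE = ln(0.0136/0.00929)/(2πk) = 0.3811/(2π·0.528) = 0.1149 m·K/W
  R'_rubber = ln(0.0160/0.0136)/(2πk) = 0.1625/(2π·0.158) = 0.1637 m·K/W
  R'_conv,out = 1/(2πr h) = 1/(2π·0.0160·24.3) = 0.4093 m·K/W
ΣR = 2.779×10^-4 + 0.1149 + 0.1637 + 0.4093 = 0.6882 m·K/W
Q' = ΔT/ΣR = (89.9 °C − 22.2 °C)/0.6882 = 98.4 W/m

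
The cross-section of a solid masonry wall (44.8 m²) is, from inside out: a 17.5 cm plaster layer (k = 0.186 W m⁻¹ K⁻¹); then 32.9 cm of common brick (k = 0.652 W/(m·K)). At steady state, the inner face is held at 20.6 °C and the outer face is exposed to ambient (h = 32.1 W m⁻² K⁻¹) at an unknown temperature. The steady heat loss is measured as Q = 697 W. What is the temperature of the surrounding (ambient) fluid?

Sum the resistances:
  R_plaster = L/(kA) = 0.175/(0.186·44.8) = 0.02100 K/W
  R_common brick = L/(kA) = 0.329/(0.652·44.8) = 0.01126 K/W
  R_conv,out = 1/(hA) = 1/(32.1·44.8) = 6.954×10^-4 K/W
ΣR = 0.03296 K/W
ΔT = Q·ΣR = 697 × 0.03296 = 22.97 K
Heat flows outward, so T_out = T_in − ΔT = 20.6 − 22.97 = -2.37 °C

T_out = -2.37 °C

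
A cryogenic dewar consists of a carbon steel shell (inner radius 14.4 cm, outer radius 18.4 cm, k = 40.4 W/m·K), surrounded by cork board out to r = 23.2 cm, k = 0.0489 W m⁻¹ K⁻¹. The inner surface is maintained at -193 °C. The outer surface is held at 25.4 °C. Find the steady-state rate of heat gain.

Q = 119 W

Series thermal resistances, inner to outer:
  R_carbon steel = (1/0.144 − 1/0.184)/(4πk) = 1.510/(4π·40.4) = 0.002974 K/W
  R_cork board = (1/0.184 − 1/0.232)/(4πk) = 1.124/(4π·0.0489) = 1.830 K/W
ΣR = 0.002974 + 1.830 = 1.833 K/W
Q = ΔT/ΣR = (-193 °C − 25.4 °C)/1.833 = -119 W
(Negative Q ⇒ heat flows inward; heat gain = 119 W.)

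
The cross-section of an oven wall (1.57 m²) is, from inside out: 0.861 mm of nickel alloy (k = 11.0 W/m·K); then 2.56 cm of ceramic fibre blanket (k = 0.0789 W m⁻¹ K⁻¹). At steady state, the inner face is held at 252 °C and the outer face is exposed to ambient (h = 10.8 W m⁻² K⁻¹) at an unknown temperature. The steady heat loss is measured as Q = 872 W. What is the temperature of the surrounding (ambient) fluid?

Series resistances:
  R_nickel alloy = L/(kA) = 8.61×10^-4/(11.0·1.57) = 4.986×10^-5 K/W
  R_ceramic fibre blanket = L/(kA) = 0.0256/(0.0789·1.57) = 0.2067 K/W
  R_conv,out = 1/(hA) = 1/(10.8·1.57) = 0.05898 K/W
ΣR = 0.2657 K/W
ΔT = Q·ΣR = 872 × 0.2657 = 231.7 K
Heat flows outward, so T_out = T_in − ΔT = 252 − 231.7 = 20.3 °C

T_out = 20.3 °C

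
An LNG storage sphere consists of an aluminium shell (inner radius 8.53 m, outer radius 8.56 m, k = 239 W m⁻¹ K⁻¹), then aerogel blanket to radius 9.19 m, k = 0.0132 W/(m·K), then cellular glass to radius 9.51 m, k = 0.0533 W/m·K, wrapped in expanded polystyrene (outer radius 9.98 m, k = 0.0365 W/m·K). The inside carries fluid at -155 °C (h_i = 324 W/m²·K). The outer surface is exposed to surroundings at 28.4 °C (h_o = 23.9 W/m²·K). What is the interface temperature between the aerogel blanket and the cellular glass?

T = -17.9 °C

Series thermal resistances, inner to outer:
  R_conv,in = 1/(4πr²h) = 1/(4π·8.53²·324) = 3.376×10^-6 K/W
  R_aluminium = (1/8.53 − 1/8.56)/(4πk) = 4.109×10^-4/(4π·239) = 1.368×10^-7 K/W
  R_aerogel blanket = (1/8.56 − 1/9.19)/(4πk) = 0.008009/(4π·0.0132) = 0.04828 K/W
  R_cellular glass = (1/9.19 − 1/9.51)/(4πk) = 0.003661/(4π·0.0533) = 0.005467 K/W
  R_expanded polystyrene = (1/9.51 − 1/9.98)/(4πk) = 0.004952/(4π·0.0365) = 0.01080 K/W
  R_conv,out = 1/(4πr²h) = 1/(4π·9.98²·23.9) = 3.343×10^-5 K/W
ΣR = 3.376×10^-6 + 1.368×10^-7 + 0.04828 + 0.005467 + 0.01080 + 3.343×10^-5 = 0.06458 K/W
Q = ΔT/ΣR = (-155 °C − 28.4 °C)/0.06458 = -2840 W
From the inner boundary to the aerogel blanket/cellular glass interface, ΣR_partial = 0.04828 K/W.
T_interface = T_in − Q·ΣR_partial = -155 °C − (-2840)(0.04828) = -17.9 °C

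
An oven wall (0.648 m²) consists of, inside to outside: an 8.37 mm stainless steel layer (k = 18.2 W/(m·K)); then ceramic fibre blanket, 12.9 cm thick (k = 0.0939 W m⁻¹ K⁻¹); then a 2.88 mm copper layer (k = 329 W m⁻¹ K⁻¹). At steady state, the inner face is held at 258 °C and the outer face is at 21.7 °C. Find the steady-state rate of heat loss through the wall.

Q = 111 W

Series thermal resistances, inner to outer:
  R_stainless steel = L/(kA) = 0.00837/(18.2·0.648) = 7.097×10^-4 K/W
  R_ceramic fibre blanket = L/(kA) = 0.129/(0.0939·0.648) = 2.120 K/W
  R_copper = L/(kA) = 0.00288/(329·0.648) = 1.351×10^-5 K/W
ΣR = 7.097×10^-4 + 2.120 + 1.351×10^-5 = 2.121 K/W
Q = ΔT/ΣR = (258 °C − 21.7 °C)/2.121 = 111 W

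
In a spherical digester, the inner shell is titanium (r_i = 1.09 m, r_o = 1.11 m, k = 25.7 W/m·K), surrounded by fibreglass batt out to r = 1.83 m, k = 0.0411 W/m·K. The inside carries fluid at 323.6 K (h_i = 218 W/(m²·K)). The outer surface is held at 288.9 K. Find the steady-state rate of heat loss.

Resistance network (inner→outer):
  R_conv,in = 1/(4πr²h) = 1/(4π·1.09²·218) = 3.072×10^-4 K/W
  R_titanium = (1/1.09 − 1/1.11)/(4πk) = 0.01653/(4π·25.7) = 5.118×10^-5 K/W
  R_fibreglass batt = (1/1.11 − 1/1.83)/(4πk) = 0.3545/(4π·0.0411) = 0.6863 K/W
ΣR = 3.072×10^-4 + 5.118×10^-5 + 0.6863 = 0.6867 K/W
Q = ΔT/ΣR = (323.6 K − 288.9 K)/0.6867 = 50.5 W

Q = 50.5 W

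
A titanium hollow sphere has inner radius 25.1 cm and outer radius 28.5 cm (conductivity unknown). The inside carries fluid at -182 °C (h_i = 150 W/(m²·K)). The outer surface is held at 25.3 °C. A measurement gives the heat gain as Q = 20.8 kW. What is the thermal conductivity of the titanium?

ΣR = ΔT/Q = |-182 − 25.3|/20800 = 0.009966 K/W
Known resistances:
  R_conv,in = 1/(4πr²h) = 1/(4π·0.251²·150) = 0.008421 K/W
R_titanium = ΣR − ΣR_known = 0.009966 − 0.008421 = 0.001545 K/W
(1/r₁−1/r₂)/(4πk) = 0.001545 ⇒ k = 0.4753/(4π·0.001545) = 24.5 W/m·K

k = 24.5 W/m·K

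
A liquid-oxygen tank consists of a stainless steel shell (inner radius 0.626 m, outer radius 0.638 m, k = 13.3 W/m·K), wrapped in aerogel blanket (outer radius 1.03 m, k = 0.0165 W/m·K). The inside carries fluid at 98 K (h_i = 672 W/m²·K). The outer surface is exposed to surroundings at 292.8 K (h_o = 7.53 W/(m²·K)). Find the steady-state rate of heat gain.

Q = 67.5 W

Series thermal resistances, inner to outer:
  R_conv,in = 1/(4πr²h) = 1/(4π·0.626²·672) = 3.022×10^-4 K/W
  R_stainless steel = (1/0.626 − 1/0.638)/(4πk) = 0.03005/(4π·13.3) = 1.798×10^-4 K/W
  R_aerogel blanket = (1/0.638 − 1/1.03)/(4πk) = 0.5965/(4π·0.0165) = 2.877 K/W
  R_conv,out = 1/(4πr²h) = 1/(4π·1.03²·7.53) = 0.009961 K/W
ΣR = 3.022×10^-4 + 1.798×10^-4 + 2.877 + 0.009961 = 2.887 K/W
Q = ΔT/ΣR = (98 K − 292.8 K)/2.887 = -67.5 W
(Negative Q ⇒ heat flows inward; heat gain = 67.5 W.)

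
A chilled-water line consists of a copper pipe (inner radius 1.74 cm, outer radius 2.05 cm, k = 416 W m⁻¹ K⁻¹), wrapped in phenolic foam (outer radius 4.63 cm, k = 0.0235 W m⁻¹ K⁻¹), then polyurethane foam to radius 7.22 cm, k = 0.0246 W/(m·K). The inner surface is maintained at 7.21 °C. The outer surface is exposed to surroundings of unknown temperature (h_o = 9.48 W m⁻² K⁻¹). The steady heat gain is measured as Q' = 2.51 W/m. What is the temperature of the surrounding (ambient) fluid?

Sum the resistances:
  R'_copper = ln(0.0205/0.0174)/(2πk) = 0.1640/(2π·416) = 6.273×10^-5 m·K/W
  R'_phenolic foam = ln(0.0463/0.0205)/(2πk) = 0.8147/(2π·0.0235) = 5.518 m·K/W
  R'_polyurethane foam = ln(0.0722/0.0463)/(2πk) = 0.4443/(2π·0.0246) = 2.874 m·K/W
  R'_conv,out = 1/(2πr h) = 1/(2π·0.0722·9.48) = 0.2325 m·K/W
ΣR = 8.625 m·K/W
ΔT = Q'·ΣR = 2.51 × 8.625 = 21.65 K
Heat flows inward, so T_out = T_in + ΔT = 7.21 + 21.65 = 28.9 °C

T_out = 28.9 °C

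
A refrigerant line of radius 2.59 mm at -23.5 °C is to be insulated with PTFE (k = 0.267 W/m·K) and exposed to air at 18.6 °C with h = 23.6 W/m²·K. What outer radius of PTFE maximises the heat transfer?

r_cr = 1.13 cm

For a cylinder, r_cr = k_ins/h = 0.267/23.6 = 0.0113 m = 1.13 cm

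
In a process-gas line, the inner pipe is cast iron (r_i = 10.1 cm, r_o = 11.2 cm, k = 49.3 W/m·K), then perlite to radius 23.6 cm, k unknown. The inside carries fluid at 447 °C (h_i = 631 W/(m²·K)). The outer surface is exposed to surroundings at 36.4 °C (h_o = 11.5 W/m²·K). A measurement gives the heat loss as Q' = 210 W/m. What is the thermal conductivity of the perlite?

ΣR = ΔT/Q' = |447 − 36.4|/210 = 1.955 m·K/W
Known resistances:
  R'_conv,in = 1/(2πr h) = 1/(2π·0.101·631) = 0.002497 m·K/W
  R'_cast iron = ln(0.112/0.101)/(2πk) = 0.1034/(2π·49.3) = 3.337×10^-4 m·K/W
  R'_conv,out = 1/(2πr h) = 1/(2π·0.236·11.5) = 0.05864 m·K/W
R_perlite = ΣR − ΣR_known = 1.955 − 0.06147 = 1.894 m·K/W
ln(r₂/r₁)/(2πk) = 1.894 ⇒ k = 0.7453/(2π·1.894) = 0.0626 W/m·K

k = 0.0626 W/m·K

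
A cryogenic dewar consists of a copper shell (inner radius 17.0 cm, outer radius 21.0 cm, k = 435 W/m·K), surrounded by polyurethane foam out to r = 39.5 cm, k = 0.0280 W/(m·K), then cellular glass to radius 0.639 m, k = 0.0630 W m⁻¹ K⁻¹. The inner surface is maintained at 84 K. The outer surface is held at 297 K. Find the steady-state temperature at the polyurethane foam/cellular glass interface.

T = 262.6 K

Treat each layer as a resistance in series:
  R_copper = (1/0.170 − 1/0.210)/(4πk) = 1.120/(4π·435) = 2.050×10^-4 K/W
  R_polyurethane foam = (1/0.210 − 1/0.395)/(4πk) = 2.230/(4π·0.0280) = 6.339 K/W
  R_cellular glass = (1/0.395 − 1/0.639)/(4πk) = 0.9667/(4π·0.0630) = 1.221 K/W
ΣR = 2.050×10^-4 + 6.339 + 1.221 = 7.560 K/W
Q = ΔT/ΣR = (84 K − 297 K)/7.560 = -28.17 W
From the inner boundary to the polyurethane foam/cellular glass interface, ΣR_partial = 6.339 K/W.
T_interface = T_in − Q·ΣR_partial = 84 K − (-28.17)(6.339) = 262.6 K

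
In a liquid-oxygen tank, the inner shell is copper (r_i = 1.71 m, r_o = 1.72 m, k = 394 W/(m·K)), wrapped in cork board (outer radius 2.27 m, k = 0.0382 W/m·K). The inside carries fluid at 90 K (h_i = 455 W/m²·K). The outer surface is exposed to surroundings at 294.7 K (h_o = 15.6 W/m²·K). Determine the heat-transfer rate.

Q = 695 W

Treat each layer as a resistance in series:
  R_conv,in = 1/(4πr²h) = 1/(4π·1.71²·455) = 5.981×10^-5 K/W
  R_copper = (1/1.71 − 1/1.72)/(4πk) = 0.003400/(4π·394) = 6.867×10^-7 K/W
  R_cork board = (1/1.72 − 1/2.27)/(4πk) = 0.1409/(4π·0.0382) = 0.2935 K/W
  R_conv,out = 1/(4πr²h) = 1/(4π·2.27²·15.6) = 9.900×10^-4 K/W
ΣR = 5.981×10^-5 + 6.867×10^-7 + 0.2935 + 9.900×10^-4 = 0.2946 K/W
Q = ΔT/ΣR = (90 K − 294.7 K)/0.2946 = -695 W
(Negative Q ⇒ heat flows inward; heat gain = 695 W.)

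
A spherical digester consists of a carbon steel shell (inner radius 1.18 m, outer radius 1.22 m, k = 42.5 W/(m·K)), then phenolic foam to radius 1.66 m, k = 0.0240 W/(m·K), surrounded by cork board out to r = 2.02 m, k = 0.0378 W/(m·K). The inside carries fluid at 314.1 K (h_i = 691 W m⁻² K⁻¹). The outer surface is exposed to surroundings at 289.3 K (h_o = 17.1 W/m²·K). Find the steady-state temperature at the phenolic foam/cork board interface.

T = 295.2 K

Treat each layer as a resistance in series:
  R_conv,in = 1/(4πr²h) = 1/(4π·1.18²·691) = 8.271×10^-5 K/W
  R_carbon steel = (1/1.18 − 1/1.22)/(4πk) = 0.02779/(4π·42.5) = 5.203×10^-5 K/W
  R_phenolic foam = (1/1.22 − 1/1.66)/(4πk) = 0.2173/(4π·0.0240) = 0.7204 K/W
  R_cork board = (1/1.66 − 1/2.02)/(4πk) = 0.1074/(4π·0.0378) = 0.2260 K/W
  R_conv,out = 1/(4πr²h) = 1/(4π·2.02²·17.1) = 0.001140 K/W
ΣR = 8.271×10^-5 + 5.203×10^-5 + 0.7204 + 0.2260 + 0.001140 = 0.9477 K/W
Q = ΔT/ΣR = (314.1 K − 289.3 K)/0.9477 = 26.17 W
From the inner boundary to the phenolic foam/cork board interface, ΣR_partial = 0.7205 K/W.
T_interface = T_in − Q·ΣR_partial = 314.1 K − (26.17)(0.7205) = 295.2 K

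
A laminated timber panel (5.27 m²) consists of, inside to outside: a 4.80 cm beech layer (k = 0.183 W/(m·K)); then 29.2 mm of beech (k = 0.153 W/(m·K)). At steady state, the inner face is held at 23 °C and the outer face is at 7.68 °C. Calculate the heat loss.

Treat each layer as a resistance in series:
  R_beech = L/(kA) = 0.0480/(0.183·5.27) = 0.04977 K/W
  R_beech = L/(kA) = 0.0292/(0.153·5.27) = 0.03621 K/W
ΣR = 0.04977 + 0.03621 = 0.08598 K/W
Q = ΔT/ΣR = (23 °C − 7.68 °C)/0.08598 = 178 W

Q = 178 W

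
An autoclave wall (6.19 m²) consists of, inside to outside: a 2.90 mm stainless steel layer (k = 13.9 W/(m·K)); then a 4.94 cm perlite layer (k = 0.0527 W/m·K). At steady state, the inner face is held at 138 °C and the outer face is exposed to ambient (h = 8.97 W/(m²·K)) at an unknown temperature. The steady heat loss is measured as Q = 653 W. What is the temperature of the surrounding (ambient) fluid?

Series resistances:
  R_stainless steel = L/(kA) = 0.00290/(13.9·6.19) = 3.370×10^-5 K/W
  R_perlite = L/(kA) = 0.0494/(0.0527·6.19) = 0.1514 K/W
  R_conv,out = 1/(hA) = 1/(8.97·6.19) = 0.01801 K/W
ΣR = 0.1695 K/W
ΔT = Q·ΣR = 653 × 0.1695 = 110.7 K
Heat flows outward, so T_out = T_in − ΔT = 138 − 110.7 = 27.3 °C

T_out = 27.3 °C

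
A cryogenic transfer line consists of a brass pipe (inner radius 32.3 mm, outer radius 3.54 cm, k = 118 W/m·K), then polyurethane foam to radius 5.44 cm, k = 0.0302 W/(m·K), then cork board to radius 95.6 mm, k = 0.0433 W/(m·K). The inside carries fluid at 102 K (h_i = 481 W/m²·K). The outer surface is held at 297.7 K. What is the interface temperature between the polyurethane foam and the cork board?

Series thermal resistances, inner to outer:
  R'_conv,in = 1/(2πr h) = 1/(2π·0.0323·481) = 0.01024 m·K/W
  R'_brass = ln(0.0354/0.0323)/(2πk) = 0.09164/(2π·118) = 1.236×10^-4 m·K/W
  R'_polyurethane foam = ln(0.0544/0.0354)/(2πk) = 0.4297/(2π·0.0302) = 2.264 m·K/W
  R'_cork board = ln(0.0956/0.0544)/(2πk) = 0.5638/(2π·0.0433) = 2.072 m·K/W
ΣR = 0.01024 + 1.236×10^-4 + 2.264 + 2.072 = 4.346 m·K/W
Q' = ΔT/ΣR = (102 K − 297.7 K)/4.346 = -45.03 W/m
From the inner boundary to the polyurethane foam/cork board interface, ΣR_partial = 2.274 m·K/W.
T_interface = T_in − Q'·ΣR_partial = 102 K − (-45.03)(2.274) = 204.4 K

T = 204.4 K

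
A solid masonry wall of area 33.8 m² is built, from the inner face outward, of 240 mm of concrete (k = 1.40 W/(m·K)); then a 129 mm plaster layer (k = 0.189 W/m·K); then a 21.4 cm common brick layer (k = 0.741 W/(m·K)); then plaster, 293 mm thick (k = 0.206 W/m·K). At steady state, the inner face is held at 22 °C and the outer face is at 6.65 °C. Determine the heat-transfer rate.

Q = 202 W

Treat each layer as a resistance in series:
  R_concrete = L/(kA) = 0.240/(1.40·33.8) = 0.005072 K/W
  R_plaster = L/(kA) = 0.129/(0.189·33.8) = 0.02019 K/W
  R_common brick = L/(kA) = 0.214/(0.741·33.8) = 0.008544 K/W
  R_plaster = L/(kA) = 0.293/(0.206·33.8) = 0.04208 K/W
ΣR = 0.005072 + 0.02019 + 0.008544 + 0.04208 = 0.07589 K/W
Q = ΔT/ΣR = (22 °C − 6.65 °C)/0.07589 = 202 W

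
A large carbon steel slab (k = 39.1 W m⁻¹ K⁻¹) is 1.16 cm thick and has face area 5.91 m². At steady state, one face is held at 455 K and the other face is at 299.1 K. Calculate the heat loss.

Q = kA·ΔT/L = 39.1 × 5.91 × |455 K − 299.1 K| / 0.0116 = 3.11×10^6 W

Q = 3110 kW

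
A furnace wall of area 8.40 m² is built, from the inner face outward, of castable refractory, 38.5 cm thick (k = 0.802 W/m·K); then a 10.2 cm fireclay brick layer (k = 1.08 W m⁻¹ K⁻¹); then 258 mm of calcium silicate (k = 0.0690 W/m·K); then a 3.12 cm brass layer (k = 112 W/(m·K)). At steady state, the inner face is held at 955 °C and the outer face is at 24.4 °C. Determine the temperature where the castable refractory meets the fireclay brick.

Series thermal resistances, inner to outer:
  R_castable refractory = L/(kA) = 0.385/(0.802·8.40) = 0.05715 K/W
  R_fireclay brick = L/(kA) = 0.102/(1.08·8.40) = 0.01124 K/W
  R_calcium silicate = L/(kA) = 0.258/(0.0690·8.40) = 0.4451 K/W
  R_brass = L/(kA) = 0.0312/(112·8.40) = 3.316×10^-5 K/W
ΣR = 0.05715 + 0.01124 + 0.4451 + 3.316×10^-5 = 0.5135 K/W
Q = ΔT/ΣR = (955 °C − 24.4 °C)/0.5135 = 1812 W
From the inner boundary to the castable refractory/fireclay brick interface, ΣR_partial = 0.05715 K/W.
T_interface = T_in − Q·ΣR_partial = 955 °C − (1812)(0.05715) = 851 °C

T = 851 °C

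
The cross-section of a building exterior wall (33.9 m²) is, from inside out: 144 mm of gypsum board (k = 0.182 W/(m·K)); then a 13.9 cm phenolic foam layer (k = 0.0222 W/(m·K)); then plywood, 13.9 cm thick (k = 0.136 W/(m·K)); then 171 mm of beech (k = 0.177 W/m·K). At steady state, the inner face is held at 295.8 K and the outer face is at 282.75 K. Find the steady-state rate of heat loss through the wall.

Q = 48.9 W

Resistance network (inner→outer):
  R_gypsum board = L/(kA) = 0.144/(0.182·33.9) = 0.02334 K/W
  R_phenolic foam = L/(kA) = 0.139/(0.0222·33.9) = 0.1847 K/W
  R_plywood = L/(kA) = 0.139/(0.136·33.9) = 0.03015 K/W
  R_beech = L/(kA) = 0.171/(0.177·33.9) = 0.02850 K/W
ΣR = 0.02334 + 0.1847 + 0.03015 + 0.02850 = 0.2667 K/W
Q = ΔT/ΣR = (295.8 K − 282.75 K)/0.2667 = 48.9 W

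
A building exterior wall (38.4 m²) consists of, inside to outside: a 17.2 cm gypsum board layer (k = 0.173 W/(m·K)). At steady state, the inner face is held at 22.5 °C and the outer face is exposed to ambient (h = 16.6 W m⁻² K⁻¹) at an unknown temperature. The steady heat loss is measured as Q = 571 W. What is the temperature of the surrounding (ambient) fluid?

T_out = 6.82 °C

Series resistances:
  R_gypsum board = L/(kA) = 0.172/(0.173·38.4) = 0.02589 K/W
  R_conv,out = 1/(hA) = 1/(16.6·38.4) = 0.001569 K/W
ΣR = 0.02746 K/W
ΔT = Q·ΣR = 571 × 0.02746 = 15.68 K
Heat flows outward, so T_out = T_in − ΔT = 22.5 − 15.68 = 6.82 °C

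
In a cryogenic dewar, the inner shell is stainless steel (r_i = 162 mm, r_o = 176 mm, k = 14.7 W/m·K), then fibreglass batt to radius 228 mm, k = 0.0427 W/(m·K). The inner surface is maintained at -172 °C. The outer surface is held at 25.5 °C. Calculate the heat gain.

Q = 81.7 W

Resistance network (inner→outer):
  R_stainless steel = (1/0.162 − 1/0.176)/(4πk) = 0.4910/(4π·14.7) = 0.002658 K/W
  R_fibreglass batt = (1/0.176 − 1/0.228)/(4πk) = 1.296/(4π·0.0427) = 2.415 K/W
ΣR = 0.002658 + 2.415 = 2.418 K/W
Q = ΔT/ΣR = (-172 °C − 25.5 °C)/2.418 = -81.7 W
(Negative Q ⇒ heat flows inward; heat gain = 81.7 W.)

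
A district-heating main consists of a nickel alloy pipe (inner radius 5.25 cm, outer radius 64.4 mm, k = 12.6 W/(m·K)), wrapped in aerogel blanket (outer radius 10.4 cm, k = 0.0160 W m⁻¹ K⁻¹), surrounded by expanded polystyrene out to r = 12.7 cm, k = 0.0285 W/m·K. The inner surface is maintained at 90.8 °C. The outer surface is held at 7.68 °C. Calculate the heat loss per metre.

Q' = 14.1 W/m

Treat each layer as a resistance in series:
  R'_nickel alloy = ln(0.0644/0.0525)/(2πk) = 0.2043/(2π·12.6) = 0.002581 m·K/W
  R'_aerogel blanket = ln(0.104/0.0644)/(2πk) = 0.4793/(2π·0.0160) = 4.767 m·K/W
  R'_expanded polystyrene = ln(0.127/0.104)/(2πk) = 0.1998/(2π·0.0285) = 1.116 m·K/W
ΣR = 0.002581 + 4.767 + 1.116 = 5.886 m·K/W
Q' = ΔT/ΣR = (90.8 °C − 7.68 °C)/5.886 = 14.1 W/m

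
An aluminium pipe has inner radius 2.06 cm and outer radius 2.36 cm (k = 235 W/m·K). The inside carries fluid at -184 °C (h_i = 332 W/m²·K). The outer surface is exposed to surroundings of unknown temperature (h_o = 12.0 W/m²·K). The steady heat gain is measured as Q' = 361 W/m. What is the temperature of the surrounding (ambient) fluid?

T_out = 27.3 °C

Sum the resistances:
  R'_conv,in = 1/(2πr h) = 1/(2π·0.0206·332) = 0.02327 m·K/W
  R'_aluminium = ln(0.0236/0.0206)/(2πk) = 0.1360/(2π·235) = 9.208×10^-5 m·K/W
  R'_conv,out = 1/(2πr h) = 1/(2π·0.0236·12.0) = 0.5620 m·K/W
ΣR = 0.5854 m·K/W
ΔT = Q'·ΣR = 361 × 0.5854 = 211.3 K
Heat flows inward, so T_out = T_in + ΔT = -184 + 211.3 = 27.3 °C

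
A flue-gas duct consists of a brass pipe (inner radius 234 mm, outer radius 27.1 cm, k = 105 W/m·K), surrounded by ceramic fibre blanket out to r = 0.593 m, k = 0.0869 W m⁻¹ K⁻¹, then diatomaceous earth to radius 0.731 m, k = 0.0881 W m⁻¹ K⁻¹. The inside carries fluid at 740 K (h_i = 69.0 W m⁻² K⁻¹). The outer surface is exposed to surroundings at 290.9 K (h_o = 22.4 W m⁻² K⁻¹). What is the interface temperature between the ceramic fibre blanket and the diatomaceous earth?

T = 386 K

Resistance network (inner→outer):
  R'_conv,in = 1/(2πr h) = 1/(2π·0.234·69.0) = 0.009857 m·K/W
  R'_brass = ln(0.271/0.234)/(2πk) = 0.1468/(2π·105) = 2.225×10^-4 m·K/W
  R'_ceramic fibre blanket = ln(0.593/0.271)/(2πk) = 0.7831/(2π·0.0869) = 1.434 m·K/W
  R'_diatomaceous earth = ln(0.731/0.593)/(2πk) = 0.2092/(2π·0.0881) = 0.3780 m·K/W
  R'_conv,out = 1/(2πr h) = 1/(2π·0.731·22.4) = 0.009720 m·K/W
ΣR = 0.009857 + 2.225×10^-4 + 1.434 + 0.3780 + 0.009720 = 1.832 m·K/W
Q' = ΔT/ΣR = (740 K − 290.9 K)/1.832 = 245.1 W/m
From the inner boundary to the ceramic fibre blanket/diatomaceous earth interface, ΣR_partial = 1.444 m·K/W.
T_interface = T_in − Q'·ΣR_partial = 740 K − (245.1)(1.444) = 386 K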